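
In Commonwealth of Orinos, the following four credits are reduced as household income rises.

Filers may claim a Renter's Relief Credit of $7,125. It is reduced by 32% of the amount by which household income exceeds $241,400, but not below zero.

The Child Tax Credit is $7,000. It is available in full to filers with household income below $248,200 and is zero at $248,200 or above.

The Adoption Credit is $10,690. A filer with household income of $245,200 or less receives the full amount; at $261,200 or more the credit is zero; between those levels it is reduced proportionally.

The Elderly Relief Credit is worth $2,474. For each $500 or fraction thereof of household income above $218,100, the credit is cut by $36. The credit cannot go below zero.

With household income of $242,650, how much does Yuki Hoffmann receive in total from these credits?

$25,089

Renter's Relief Credit: 32% of the $1,250 excess over $241,400 is $400; credit = $7,125 − $400 = $6,725.
Child Tax Credit: $242,650 is below the $248,200 cutoff, so the full $7,000 applies.
Adoption Credit: $242,650 is at or below the $245,200 threshold, so the full $10,690 applies.
Elderly Relief Credit: income exceeds $218,100 by $24,550, which is 50 full-or-partial $500 increments; reduction = 50 × $36 = $1,800, leaving $674.
Total: $6,725 + $7,000 + $10,690 + $674 = $25,089.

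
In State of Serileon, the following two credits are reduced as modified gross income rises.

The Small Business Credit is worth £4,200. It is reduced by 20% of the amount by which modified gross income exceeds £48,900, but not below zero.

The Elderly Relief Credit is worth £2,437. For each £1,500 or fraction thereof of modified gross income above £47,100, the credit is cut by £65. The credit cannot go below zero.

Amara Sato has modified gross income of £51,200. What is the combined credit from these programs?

£5,982

Small Business Credit: 20% of the £2,300 excess over £48,900 is £460; credit = £4,200 − £460 = £3,740.
Elderly Relief Credit: income exceeds £47,100 by £4,100, which is 3 full-or-partial £1,500 increments; reduction = 3 × £65 = £195, leaving £2,242.
Total: £3,740 + £2,242 = £5,982.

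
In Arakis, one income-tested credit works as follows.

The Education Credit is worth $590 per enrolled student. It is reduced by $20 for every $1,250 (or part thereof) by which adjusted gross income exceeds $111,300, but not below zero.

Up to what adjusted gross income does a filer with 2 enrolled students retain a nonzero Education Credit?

$183,800

Full credit = 2 × $590 = $1,180.
After 58 increments the reduction is 58 × $20 = $1,160, leaving $20; one more increment wipes it out. Increment 58 ends at excess 58 × $1,250 = $72,500, so the highest qualifying income is $111,300 + $72,500 = $183,800.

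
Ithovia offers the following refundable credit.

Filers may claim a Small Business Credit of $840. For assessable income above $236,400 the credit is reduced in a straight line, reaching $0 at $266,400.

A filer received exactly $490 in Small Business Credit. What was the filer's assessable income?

$248,900

$490 is 490/840 of the full $840, so 350/840 of the $30,000 range has been used: income = $236,400 + $30,000 × 350/840 = $248,900.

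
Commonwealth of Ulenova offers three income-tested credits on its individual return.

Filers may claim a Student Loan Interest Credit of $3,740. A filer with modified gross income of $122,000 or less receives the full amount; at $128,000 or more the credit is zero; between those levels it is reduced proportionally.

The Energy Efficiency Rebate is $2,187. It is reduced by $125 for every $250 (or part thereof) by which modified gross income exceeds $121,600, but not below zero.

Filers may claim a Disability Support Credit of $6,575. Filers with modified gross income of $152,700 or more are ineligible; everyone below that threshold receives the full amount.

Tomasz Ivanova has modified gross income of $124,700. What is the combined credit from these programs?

$9,194

Student Loan Interest Credit: $124,700 is $2,700 into a $6,000 phase-out range, leaving 3,300/6,000 of the credit: $3,740 × 3,300/6,000 = $2,057.
Energy Efficiency Rebate: income exceeds $121,600 by $3,100, which is 13 full-or-partial $250 increments; reduction = 13 × $125 = $1,625, leaving $562.
Disability Support Credit: $124,700 is below the $152,700 cutoff, so the full $6,575 applies.
Total: $2,057 + $562 + $6,575 = $9,194.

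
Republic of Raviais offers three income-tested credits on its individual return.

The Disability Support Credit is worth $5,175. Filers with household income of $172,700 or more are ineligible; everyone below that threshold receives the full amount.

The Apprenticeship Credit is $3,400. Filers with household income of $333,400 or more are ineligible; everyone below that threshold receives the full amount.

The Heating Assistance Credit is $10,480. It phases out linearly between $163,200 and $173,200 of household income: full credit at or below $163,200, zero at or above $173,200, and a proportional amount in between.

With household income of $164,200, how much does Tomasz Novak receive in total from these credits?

Disability Support Credit: $164,200 is below the $172,700 cutoff, so the full $5,175 applies.
Apprenticeship Credit: $164,200 is below the $333,400 cutoff, so the full $3,400 applies.
Heating Assistance Credit: $164,200 is $1,000 into a $10,000 phase-out range, leaving 9,000/10,000 of the credit: $10,480 × 9,000/10,000 = $9,432.
Total: $5,175 + $3,400 + $9,432 = $18,007.

$18,007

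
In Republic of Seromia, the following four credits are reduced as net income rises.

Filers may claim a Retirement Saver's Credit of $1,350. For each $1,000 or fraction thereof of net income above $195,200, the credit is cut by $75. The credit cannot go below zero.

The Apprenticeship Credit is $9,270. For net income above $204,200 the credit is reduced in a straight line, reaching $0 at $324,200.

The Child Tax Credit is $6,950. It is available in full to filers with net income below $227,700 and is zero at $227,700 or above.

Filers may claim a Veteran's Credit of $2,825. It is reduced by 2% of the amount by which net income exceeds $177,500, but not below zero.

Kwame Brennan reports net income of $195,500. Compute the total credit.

Retirement Saver's Credit: income exceeds $195,200 by $300, which is 1 full-or-partial $1,000 increment; reduction = 1 × $75 = $75, leaving $1,275.
Apprenticeship Credit: $195,500 is at or below the $204,200 threshold, so the full $9,270 applies.
Child Tax Credit: $195,500 is below the $227,700 cutoff, so the full $6,950 applies.
Veteran's Credit: 2% of the $18,000 excess over $177,500 is $360; credit = $2,825 − $360 = $2,465.
Total: $1,275 + $9,270 + $6,950 + $2,465 = $19,960.

$19,960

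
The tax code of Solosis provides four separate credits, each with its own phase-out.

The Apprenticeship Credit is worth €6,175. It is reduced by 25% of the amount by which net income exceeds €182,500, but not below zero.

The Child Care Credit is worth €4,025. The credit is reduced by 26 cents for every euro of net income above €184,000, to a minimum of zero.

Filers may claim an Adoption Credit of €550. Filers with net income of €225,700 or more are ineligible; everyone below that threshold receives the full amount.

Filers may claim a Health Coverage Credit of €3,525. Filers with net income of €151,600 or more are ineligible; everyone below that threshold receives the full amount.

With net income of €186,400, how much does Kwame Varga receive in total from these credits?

€9,151

Apprenticeship Credit: 25% of the €3,900 excess over €182,500 is €975; credit = €6,175 − €975 = €5,200.
Child Care Credit: 26% of the €2,400 excess over €184,000 is €624; credit = €4,025 − €624 = €3,401.
Adoption Credit: €186,400 is below the €225,700 cutoff, so the full €550 applies.
Health Coverage Credit: €186,400 meets or exceeds the €151,600 cutoff, so the credit is €0.
Total: €5,200 + €3,401 + €550 + €0 = €9,151.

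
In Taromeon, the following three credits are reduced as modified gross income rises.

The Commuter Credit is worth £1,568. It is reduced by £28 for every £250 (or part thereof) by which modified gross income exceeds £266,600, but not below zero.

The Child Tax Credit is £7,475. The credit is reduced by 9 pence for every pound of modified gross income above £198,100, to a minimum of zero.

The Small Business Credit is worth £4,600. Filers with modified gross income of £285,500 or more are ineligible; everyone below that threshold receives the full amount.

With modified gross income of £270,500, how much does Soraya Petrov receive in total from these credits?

Commuter Credit: income exceeds £266,600 by £3,900, which is 16 full-or-partial £250 increments; reduction = 16 × £28 = £448, leaving £1,120.
Child Tax Credit: 9% of the £72,400 excess over £198,100 is £6,516; credit = £7,475 − £6,516 = £959.
Small Business Credit: £270,500 is below the £285,500 cutoff, so the full £4,600 applies.
Total: £1,120 + £959 + £4,600 = £6,679.

£6,679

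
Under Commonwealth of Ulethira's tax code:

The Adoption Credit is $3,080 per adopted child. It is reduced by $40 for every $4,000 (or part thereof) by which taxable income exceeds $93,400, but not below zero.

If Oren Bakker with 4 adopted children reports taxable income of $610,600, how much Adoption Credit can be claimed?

Adoption Credit: base = 4 × $3,080 = $12,320. income exceeds $93,400 by $517,200, which is 130 full-or-partial $4,000 increments; reduction = 130 × $40 = $5,200, leaving $7,120.

$7,120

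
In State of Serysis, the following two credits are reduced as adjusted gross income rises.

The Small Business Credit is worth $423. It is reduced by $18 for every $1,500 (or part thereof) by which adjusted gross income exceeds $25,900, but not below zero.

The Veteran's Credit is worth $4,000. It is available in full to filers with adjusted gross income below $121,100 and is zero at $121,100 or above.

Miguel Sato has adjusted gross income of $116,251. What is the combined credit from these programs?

$4,000

Small Business Credit: income exceeds $25,900 by $90,351 → 61 increments × $18 = $1,098 ≥ base, so the credit is $0.
Veteran's Credit: $116,251 is below the $121,100 cutoff, so the full $4,000 applies.
Total: $0 + $4,000 = $4,000.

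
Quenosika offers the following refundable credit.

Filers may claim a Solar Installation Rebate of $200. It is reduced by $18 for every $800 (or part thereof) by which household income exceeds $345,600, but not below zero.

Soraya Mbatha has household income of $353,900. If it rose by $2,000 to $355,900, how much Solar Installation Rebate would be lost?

At $353,900 — income exceeds $345,600 by $8,300, which is 11 full-or-partial $800 increments; reduction = 11 × $18 = $198, leaving $2.
At $355,900 — income exceeds $345,600 by $10,300 → 13 increments × $18 = $234 ≥ base, so the credit is $0.
Lost: $2 − $0 = $2.

$2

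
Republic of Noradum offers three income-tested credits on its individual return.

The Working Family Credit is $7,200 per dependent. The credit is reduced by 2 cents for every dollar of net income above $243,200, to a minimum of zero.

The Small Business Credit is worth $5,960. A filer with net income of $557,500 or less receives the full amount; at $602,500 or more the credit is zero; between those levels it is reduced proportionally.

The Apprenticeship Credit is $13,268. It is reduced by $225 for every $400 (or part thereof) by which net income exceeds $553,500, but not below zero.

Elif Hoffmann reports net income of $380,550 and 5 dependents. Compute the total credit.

$52,481

Working Family Credit: base = 5 × $7,200 = $36,000. 2% of the $137,350 excess over $243,200 is $2,747; credit = $36,000 − $2,747 = $33,253.
Small Business Credit: $380,550 is at or below the $557,500 threshold, so the full $5,960 applies.
Apprenticeship Credit: $380,550 is at or below the $553,500 threshold, so the full $13,268 applies.
Total: $33,253 + $5,960 + $13,268 = $52,481.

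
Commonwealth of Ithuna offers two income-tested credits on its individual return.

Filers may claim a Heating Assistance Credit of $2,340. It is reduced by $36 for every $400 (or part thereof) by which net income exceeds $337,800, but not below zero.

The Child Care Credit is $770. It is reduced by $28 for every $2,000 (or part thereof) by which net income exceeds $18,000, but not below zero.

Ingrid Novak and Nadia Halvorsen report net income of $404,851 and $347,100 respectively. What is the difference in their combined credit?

$1,476

Ingrid ($404,851): Heating Assistance Credit: income exceeds $337,800 by $67,051 → 168 increments × $36 = $6,048 ≥ base, so the credit is $0. Child Care Credit: income exceeds $18,000 by $386,851 → 194 increments × $28 = $5,432 ≥ base, so the credit is $0. total $0 + $0 = $0
Nadia ($347,100): Heating Assistance Credit: income exceeds $337,800 by $9,300, which is 24 full-or-partial $400 increments; reduction = 24 × $36 = $864, leaving $1,476. Child Care Credit: income exceeds $18,000 by $329,100 → 165 increments × $28 = $4,620 ≥ base, so the credit is $0. total $1,476 + $0 = $1,476
Difference: |$0 − $1,476| = $1,476.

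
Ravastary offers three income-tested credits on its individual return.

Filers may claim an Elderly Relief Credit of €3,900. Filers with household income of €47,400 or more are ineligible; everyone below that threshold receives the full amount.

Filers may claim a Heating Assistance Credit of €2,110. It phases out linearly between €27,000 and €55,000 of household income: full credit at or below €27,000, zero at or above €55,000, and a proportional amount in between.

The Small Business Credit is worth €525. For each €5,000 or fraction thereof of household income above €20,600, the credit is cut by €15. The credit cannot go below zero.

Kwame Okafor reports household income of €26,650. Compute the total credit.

Elderly Relief Credit: €26,650 is below the €47,400 cutoff, so the full €3,900 applies.
Heating Assistance Credit: €26,650 is at or below the €27,000 threshold, so the full €2,110 applies.
Small Business Credit: income exceeds €20,600 by €6,050, which is 2 full-or-partial €5,000 increments; reduction = 2 × €15 = €30, leaving €495.
Total: €3,900 + €2,110 + €495 = €6,505.

€6,505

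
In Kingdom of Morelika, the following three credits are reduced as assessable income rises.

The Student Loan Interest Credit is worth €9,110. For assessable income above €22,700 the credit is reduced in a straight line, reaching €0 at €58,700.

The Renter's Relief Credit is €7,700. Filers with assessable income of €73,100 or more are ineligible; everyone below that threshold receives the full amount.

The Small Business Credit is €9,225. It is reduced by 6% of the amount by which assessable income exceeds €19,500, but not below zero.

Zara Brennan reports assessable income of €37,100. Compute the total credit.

€21,335

Student Loan Interest Credit: €37,100 is €14,400 into a €36,000 phase-out range, leaving 21,600/36,000 of the credit: €9,110 × 21,600/36,000 = €5,466.
Renter's Relief Credit: €37,100 is below the €73,100 cutoff, so the full €7,700 applies.
Small Business Credit: 6% of the €17,600 excess over €19,500 is €1,056; credit = €9,225 − €1,056 = €8,169.
Total: €5,466 + €7,700 + €8,169 = €21,335.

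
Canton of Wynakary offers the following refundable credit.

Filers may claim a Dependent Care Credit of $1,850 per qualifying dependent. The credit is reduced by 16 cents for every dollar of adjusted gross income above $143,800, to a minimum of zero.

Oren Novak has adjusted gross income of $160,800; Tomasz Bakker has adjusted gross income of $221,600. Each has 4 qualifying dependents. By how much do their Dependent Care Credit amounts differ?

$4,680

Oren ($160,800): Dependent Care Credit: base = 4 × $1,850 = $7,400. 16% of the $17,000 excess over $143,800 is $2,720; credit = $7,400 − $2,720 = $4,680.
Tomasz ($221,600): Dependent Care Credit: base = 4 × $1,850 = $7,400. 16% of the $77,800 excess over $143,800 is $12,448 ≥ base, so the credit is $0.
Difference: |$4,680 − $0| = $4,680.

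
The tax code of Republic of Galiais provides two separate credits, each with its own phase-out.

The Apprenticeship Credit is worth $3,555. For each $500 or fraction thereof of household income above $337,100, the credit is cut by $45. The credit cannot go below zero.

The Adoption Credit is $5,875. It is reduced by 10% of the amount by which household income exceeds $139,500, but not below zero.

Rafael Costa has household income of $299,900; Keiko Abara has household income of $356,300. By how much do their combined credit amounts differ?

Rafael ($299,900): Apprenticeship Credit: $299,900 is at or below the $337,100 threshold, so the full $3,555 applies. Adoption Credit: 10% of the $160,400 excess over $139,500 is $16,040 ≥ base, so the credit is $0. total $3,555 + $0 = $3,555
Keiko ($356,300): Apprenticeship Credit: income exceeds $337,100 by $19,200, which is 39 full-or-partial $500 increments; reduction = 39 × $45 = $1,755, leaving $1,800. Adoption Credit: 10% of the $216,800 excess over $139,500 is $21,680 ≥ base, so the credit is $0. total $1,800 + $0 = $1,800
Difference: |$3,555 − $1,800| = $1,755.

$1,755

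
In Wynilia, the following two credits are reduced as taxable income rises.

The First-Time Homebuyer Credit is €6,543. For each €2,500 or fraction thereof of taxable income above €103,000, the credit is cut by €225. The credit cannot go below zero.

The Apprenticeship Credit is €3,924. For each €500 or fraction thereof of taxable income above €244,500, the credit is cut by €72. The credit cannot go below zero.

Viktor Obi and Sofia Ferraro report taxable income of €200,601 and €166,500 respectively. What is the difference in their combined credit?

Viktor (€200,601): First-Time Homebuyer Credit: income exceeds €103,000 by €97,601 → 40 increments × €225 = €9,000 ≥ base, so the credit is €0. Apprenticeship Credit: €200,601 is at or below the €244,500 threshold, so the full €3,924 applies. total €0 + €3,924 = €3,924
Sofia (€166,500): First-Time Homebuyer Credit: income exceeds €103,000 by €63,500, which is 26 full-or-partial €2,500 increments; reduction = 26 × €225 = €5,850, leaving €693. Apprenticeship Credit: €166,500 is at or below the €244,500 threshold, so the full €3,924 applies. total €693 + €3,924 = €4,617
Difference: |€3,924 − €4,617| = €693.

€693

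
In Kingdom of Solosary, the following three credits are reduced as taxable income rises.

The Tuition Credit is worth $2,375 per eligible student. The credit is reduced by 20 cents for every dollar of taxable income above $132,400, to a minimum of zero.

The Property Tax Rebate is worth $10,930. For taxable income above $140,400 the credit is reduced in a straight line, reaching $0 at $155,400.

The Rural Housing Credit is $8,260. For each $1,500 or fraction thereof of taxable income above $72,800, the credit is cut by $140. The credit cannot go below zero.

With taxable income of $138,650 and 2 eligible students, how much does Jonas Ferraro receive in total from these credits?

$16,530

Tuition Credit: base = 2 × $2,375 = $4,750. 20% of the $6,250 excess over $132,400 is $1,250; credit = $4,750 − $1,250 = $3,500.
Property Tax Rebate: $138,650 is at or below the $140,400 threshold, so the full $10,930 applies.
Rural Housing Credit: income exceeds $72,800 by $65,850, which is 44 full-or-partial $1,500 increments; reduction = 44 × $140 = $6,160, leaving $2,100.
Total: $3,500 + $10,930 + $2,100 = $16,530.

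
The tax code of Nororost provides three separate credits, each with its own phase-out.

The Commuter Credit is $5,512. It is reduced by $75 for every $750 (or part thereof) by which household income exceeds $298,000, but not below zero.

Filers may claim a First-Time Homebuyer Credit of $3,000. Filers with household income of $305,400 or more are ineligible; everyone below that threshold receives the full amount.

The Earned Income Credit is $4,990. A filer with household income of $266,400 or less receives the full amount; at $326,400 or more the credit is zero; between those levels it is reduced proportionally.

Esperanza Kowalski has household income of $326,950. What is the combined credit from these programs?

Commuter Credit: income exceeds $298,000 by $28,950, which is 39 full-or-partial $750 increments; reduction = 39 × $75 = $2,925, leaving $2,587.
First-Time Homebuyer Credit: $326,950 meets or exceeds the $305,400 cutoff, so the credit is $0.
Earned Income Credit: $326,950 is at or above $326,400, so the credit is $0.
Total: $2,587 + $0 + $0 = $2,587.

$2,587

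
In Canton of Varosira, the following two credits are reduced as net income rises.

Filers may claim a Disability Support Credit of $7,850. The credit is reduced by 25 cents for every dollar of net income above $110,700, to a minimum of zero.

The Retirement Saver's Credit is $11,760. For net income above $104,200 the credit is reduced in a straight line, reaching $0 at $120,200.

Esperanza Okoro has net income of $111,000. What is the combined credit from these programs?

Disability Support Credit: 25% of the $300 excess over $110,700 is $75; credit = $7,850 − $75 = $7,775.
Retirement Saver's Credit: $111,000 is $6,800 into a $16,000 phase-out range, leaving 9,200/16,000 of the credit: $11,760 × 9,200/16,000 = $6,762.
Total: $7,775 + $6,762 = $14,537.

$14,537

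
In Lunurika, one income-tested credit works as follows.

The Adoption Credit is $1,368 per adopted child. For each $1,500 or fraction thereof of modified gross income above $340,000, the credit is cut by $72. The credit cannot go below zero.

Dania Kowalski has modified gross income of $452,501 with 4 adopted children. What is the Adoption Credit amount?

$0

Adoption Credit: base = 4 × $1,368 = $5,472. income exceeds $340,000 by $112,501 → 76 increments × $72 = $5,472 ≥ base, so the credit is $0.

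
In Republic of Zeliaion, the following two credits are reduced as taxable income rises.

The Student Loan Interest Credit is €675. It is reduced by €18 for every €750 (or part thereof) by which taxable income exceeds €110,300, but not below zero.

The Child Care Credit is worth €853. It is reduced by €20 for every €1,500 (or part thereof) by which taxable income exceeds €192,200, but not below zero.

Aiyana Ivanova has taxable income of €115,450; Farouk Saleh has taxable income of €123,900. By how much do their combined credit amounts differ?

Aiyana (€115,450): Student Loan Interest Credit: income exceeds €110,300 by €5,150, which is 7 full-or-partial €750 increments; reduction = 7 × €18 = €126, leaving €549. Child Care Credit: €115,450 is at or below the €192,200 threshold, so the full €853 applies. total €549 + €853 = €1,402
Farouk (€123,900): Student Loan Interest Credit: income exceeds €110,300 by €13,600, which is 19 full-or-partial €750 increments; reduction = 19 × €18 = €342, leaving €333. Child Care Credit: €123,900 is at or below the €192,200 threshold, so the full €853 applies. total €333 + €853 = €1,186
Difference: |€1,402 − €1,186| = €216.

€216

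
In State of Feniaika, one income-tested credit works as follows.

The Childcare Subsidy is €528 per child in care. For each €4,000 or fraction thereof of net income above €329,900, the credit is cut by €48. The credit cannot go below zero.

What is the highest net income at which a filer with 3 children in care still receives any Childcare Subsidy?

€457,900

Full credit = 3 × €528 = €1,584.
After 32 increments the reduction is 32 × €48 = €1,536, leaving €48; one more increment wipes it out. Increment 32 ends at excess 32 × €4,000 = €128,000, so the highest qualifying income is €329,900 + €128,000 = €457,900.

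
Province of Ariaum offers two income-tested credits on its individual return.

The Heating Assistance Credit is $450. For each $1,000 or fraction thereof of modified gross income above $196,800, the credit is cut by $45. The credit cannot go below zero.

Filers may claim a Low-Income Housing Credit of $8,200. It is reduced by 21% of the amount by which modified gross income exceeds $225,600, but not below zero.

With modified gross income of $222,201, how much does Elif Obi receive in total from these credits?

Heating Assistance Credit: income exceeds $196,800 by $25,401 → 26 increments × $45 = $1,170 ≥ base, so the credit is $0.
Low-Income Housing Credit: $222,201 is at or below the $225,600 threshold, so the full $8,200 applies.
Total: $0 + $8,200 = $8,200.

$8,200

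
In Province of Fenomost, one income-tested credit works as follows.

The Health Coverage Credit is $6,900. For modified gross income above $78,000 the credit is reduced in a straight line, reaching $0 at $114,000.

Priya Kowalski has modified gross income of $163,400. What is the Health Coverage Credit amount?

Health Coverage Credit: $163,400 is at or above $114,000, so the credit is $0.

$0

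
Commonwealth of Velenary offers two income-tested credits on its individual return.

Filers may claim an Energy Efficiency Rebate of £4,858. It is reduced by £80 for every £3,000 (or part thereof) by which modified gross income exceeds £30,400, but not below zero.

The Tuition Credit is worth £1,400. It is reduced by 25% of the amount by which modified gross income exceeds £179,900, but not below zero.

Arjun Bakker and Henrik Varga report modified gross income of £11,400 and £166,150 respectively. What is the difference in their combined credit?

Arjun (£11,400): Energy Efficiency Rebate: £11,400 is at or below the £30,400 threshold, so the full £4,858 applies. Tuition Credit: £11,400 is at or below the £179,900 threshold, so the full £1,400 applies. total £4,858 + £1,400 = £6,258
Henrik (£166,150): Energy Efficiency Rebate: income exceeds £30,400 by £135,750, which is 46 full-or-partial £3,000 increments; reduction = 46 × £80 = £3,680, leaving £1,178. Tuition Credit: £166,150 is at or below the £179,900 threshold, so the full £1,400 applies. total £1,178 + £1,400 = £2,578
Difference: |£6,258 − £2,578| = £3,680.

£3,680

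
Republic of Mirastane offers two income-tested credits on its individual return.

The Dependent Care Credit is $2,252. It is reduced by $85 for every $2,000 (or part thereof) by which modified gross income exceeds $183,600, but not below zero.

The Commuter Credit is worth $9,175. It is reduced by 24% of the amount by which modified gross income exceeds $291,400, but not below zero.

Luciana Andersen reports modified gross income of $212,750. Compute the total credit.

Dependent Care Credit: income exceeds $183,600 by $29,150, which is 15 full-or-partial $2,000 increments; reduction = 15 × $85 = $1,275, leaving $977.
Commuter Credit: $212,750 is at or below the $291,400 threshold, so the full $9,175 applies.
Total: $977 + $9,175 = $10,152.

$10,152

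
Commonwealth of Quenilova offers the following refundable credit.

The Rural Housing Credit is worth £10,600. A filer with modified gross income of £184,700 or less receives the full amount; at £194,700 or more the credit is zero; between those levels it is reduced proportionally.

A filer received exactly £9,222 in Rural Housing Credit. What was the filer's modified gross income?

£186,000

£9,222 is 9,222/10,600 of the full £10,600, so 1,378/10,600 of the £10,000 range has been used: income = £184,700 + £10,000 × 1,378/10,600 = £186,000.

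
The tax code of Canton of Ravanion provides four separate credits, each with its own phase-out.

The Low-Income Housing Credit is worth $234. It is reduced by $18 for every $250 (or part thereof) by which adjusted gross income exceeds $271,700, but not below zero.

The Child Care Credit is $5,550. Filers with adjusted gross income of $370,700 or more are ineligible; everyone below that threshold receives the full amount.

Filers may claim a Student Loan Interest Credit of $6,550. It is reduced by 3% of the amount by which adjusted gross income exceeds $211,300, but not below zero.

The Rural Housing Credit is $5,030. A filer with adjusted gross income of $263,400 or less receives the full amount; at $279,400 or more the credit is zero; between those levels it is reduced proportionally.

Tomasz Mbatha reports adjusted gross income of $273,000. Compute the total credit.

Low-Income Housing Credit: income exceeds $271,700 by $1,300, which is 6 full-or-partial $250 increments; reduction = 6 × $18 = $108, leaving $126.
Child Care Credit: $273,000 is below the $370,700 cutoff, so the full $5,550 applies.
Student Loan Interest Credit: 3% of the $61,700 excess over $211,300 is $1,851; credit = $6,550 − $1,851 = $4,699.
Rural Housing Credit: $273,000 is $9,600 into a $16,000 phase-out range, leaving 6,400/16,000 of the credit: $5,030 × 6,400/16,000 = $2,012.
Total: $126 + $5,550 + $4,699 + $2,012 = $12,387.

$12,387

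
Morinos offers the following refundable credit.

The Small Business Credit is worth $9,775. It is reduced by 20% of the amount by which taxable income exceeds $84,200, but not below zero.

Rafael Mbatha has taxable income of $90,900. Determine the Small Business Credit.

$8,435

Small Business Credit: 20% of the $6,700 excess over $84,200 is $1,340; credit = $9,775 − $1,340 = $8,435.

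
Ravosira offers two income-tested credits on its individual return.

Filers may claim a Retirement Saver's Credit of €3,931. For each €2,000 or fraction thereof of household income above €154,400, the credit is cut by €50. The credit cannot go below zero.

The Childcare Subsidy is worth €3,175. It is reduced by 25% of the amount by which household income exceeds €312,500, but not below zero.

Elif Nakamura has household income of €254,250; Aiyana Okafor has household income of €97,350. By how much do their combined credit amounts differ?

€2,500

Elif (€254,250): Retirement Saver's Credit: income exceeds €154,400 by €99,850, which is 50 full-or-partial €2,000 increments; reduction = 50 × €50 = €2,500, leaving €1,431. Childcare Subsidy: €254,250 is at or below the €312,500 threshold, so the full €3,175 applies. total €1,431 + €3,175 = €4,606
Aiyana (€97,350): Retirement Saver's Credit: €97,350 is at or below the €154,400 threshold, so the full €3,931 applies. Childcare Subsidy: €97,350 is at or below the €312,500 threshold, so the full €3,175 applies. total €3,931 + €3,175 = €7,106
Difference: |€4,606 − €7,106| = €2,500.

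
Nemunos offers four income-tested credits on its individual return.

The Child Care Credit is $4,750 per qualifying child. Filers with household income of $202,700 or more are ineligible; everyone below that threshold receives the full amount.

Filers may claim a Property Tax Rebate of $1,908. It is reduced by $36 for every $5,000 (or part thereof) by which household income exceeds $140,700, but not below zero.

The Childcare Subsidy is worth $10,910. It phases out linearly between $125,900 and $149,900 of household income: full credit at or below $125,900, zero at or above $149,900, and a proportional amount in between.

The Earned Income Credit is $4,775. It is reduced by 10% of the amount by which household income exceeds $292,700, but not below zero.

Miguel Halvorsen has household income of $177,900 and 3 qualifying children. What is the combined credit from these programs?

$20,645

Child Care Credit: base = 3 × $4,750 = $14,250. $177,900 is below the $202,700 cutoff, so the full $14,250 applies.
Property Tax Rebate: income exceeds $140,700 by $37,200, which is 8 full-or-partial $5,000 increments; reduction = 8 × $36 = $288, leaving $1,620.
Childcare Subsidy: $177,900 is at or above $149,900, so the credit is $0.
Earned Income Credit: $177,900 is at or below the $292,700 threshold, so the full $4,775 applies.
Total: $14,250 + $1,620 + $0 + $4,775 = $20,645.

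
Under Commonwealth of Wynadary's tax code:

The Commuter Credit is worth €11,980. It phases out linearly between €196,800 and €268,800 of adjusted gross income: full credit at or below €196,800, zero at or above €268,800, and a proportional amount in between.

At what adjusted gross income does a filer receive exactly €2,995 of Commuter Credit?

€2,995 is 2,995/11,980 of the full €11,980, so 8,985/11,980 of the €72,000 range has been used: income = €196,800 + €72,000 × 8,985/11,980 = €250,800.

€250,800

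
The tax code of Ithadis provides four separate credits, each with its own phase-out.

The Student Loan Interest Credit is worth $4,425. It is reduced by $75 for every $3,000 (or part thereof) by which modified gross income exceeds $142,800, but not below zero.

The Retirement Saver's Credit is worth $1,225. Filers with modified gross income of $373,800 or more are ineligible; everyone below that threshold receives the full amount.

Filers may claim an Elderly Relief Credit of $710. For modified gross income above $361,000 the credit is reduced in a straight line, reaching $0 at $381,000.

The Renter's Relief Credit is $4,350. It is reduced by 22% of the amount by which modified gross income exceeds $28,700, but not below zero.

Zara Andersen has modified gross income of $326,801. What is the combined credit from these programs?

Student Loan Interest Credit: income exceeds $142,800 by $184,001 → 62 increments × $75 = $4,650 ≥ base, so the credit is $0.
Retirement Saver's Credit: $326,801 is below the $373,800 cutoff, so the full $1,225 applies.
Elderly Relief Credit: $326,801 is at or below the $361,000 threshold, so the full $710 applies.
Renter's Relief Credit: 22% of the $298,101 excess over $28,700 is $65,582.22 ≥ base, so the credit is $0.
Total: $0 + $1,225 + $710 + $0 = $1,935.

$1,935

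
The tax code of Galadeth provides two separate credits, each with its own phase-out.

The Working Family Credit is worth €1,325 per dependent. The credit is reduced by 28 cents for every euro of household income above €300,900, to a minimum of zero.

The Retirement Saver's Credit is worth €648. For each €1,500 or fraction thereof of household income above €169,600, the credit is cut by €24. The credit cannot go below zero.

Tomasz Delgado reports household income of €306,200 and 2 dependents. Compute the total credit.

Working Family Credit: base = 2 × €1,325 = €2,650. 28% of the €5,300 excess over €300,900 is €1,484; credit = €2,650 − €1,484 = €1,166.
Retirement Saver's Credit: income exceeds €169,600 by €136,600 → 92 increments × €24 = €2,208 ≥ base, so the credit is €0.
Total: €1,166 + €0 = €1,166.

€1,166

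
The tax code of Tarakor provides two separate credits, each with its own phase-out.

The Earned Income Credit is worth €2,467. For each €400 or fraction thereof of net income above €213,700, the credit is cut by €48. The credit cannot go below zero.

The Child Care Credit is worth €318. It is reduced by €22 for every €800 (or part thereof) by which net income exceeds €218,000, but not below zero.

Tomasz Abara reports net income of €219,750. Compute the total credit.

€1,951

Earned Income Credit: income exceeds €213,700 by €6,050, which is 16 full-or-partial €400 increments; reduction = 16 × €48 = €768, leaving €1,699.
Child Care Credit: income exceeds €218,000 by €1,750, which is 3 full-or-partial €800 increments; reduction = 3 × €22 = €66, leaving €252.
Total: €1,699 + €252 = €1,951.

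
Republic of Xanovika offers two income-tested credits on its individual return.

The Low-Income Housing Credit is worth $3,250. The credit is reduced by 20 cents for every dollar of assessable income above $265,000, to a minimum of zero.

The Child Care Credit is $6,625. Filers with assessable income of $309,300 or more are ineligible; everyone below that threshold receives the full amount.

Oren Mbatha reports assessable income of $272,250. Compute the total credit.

Low-Income Housing Credit: 20% of the $7,250 excess over $265,000 is $1,450; credit = $3,250 − $1,450 = $1,800.
Child Care Credit: $272,250 is below the $309,300 cutoff, so the full $6,625 applies.
Total: $1,800 + $6,625 = $8,425.

$8,425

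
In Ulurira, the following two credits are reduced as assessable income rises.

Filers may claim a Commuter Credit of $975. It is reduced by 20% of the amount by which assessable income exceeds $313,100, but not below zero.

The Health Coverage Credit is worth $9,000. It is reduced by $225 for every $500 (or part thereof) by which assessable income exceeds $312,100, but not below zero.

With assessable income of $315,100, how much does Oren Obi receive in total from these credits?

$8,225

Commuter Credit: 20% of the $2,000 excess over $313,100 is $400; credit = $975 − $400 = $575.
Health Coverage Credit: income exceeds $312,100 by $3,000, which is 6 full-or-partial $500 increments; reduction = 6 × $225 = $1,350, leaving $7,650.
Total: $575 + $7,650 = $8,225.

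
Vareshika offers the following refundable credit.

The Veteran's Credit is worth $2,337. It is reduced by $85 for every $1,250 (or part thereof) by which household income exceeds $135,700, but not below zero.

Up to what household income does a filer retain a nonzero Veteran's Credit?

$169,450

After 27 increments the reduction is 27 × $85 = $2,295, leaving $42; one more increment wipes it out. Increment 27 ends at excess 27 × $1,250 = $33,750, so the highest qualifying income is $135,700 + $33,750 = $169,450.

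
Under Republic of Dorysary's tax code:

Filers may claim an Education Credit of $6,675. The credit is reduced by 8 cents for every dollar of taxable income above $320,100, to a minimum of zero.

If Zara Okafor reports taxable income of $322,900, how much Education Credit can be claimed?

$6,451

Education Credit: 8% of the $2,800 excess over $320,100 is $224; credit = $6,675 − $224 = $6,451.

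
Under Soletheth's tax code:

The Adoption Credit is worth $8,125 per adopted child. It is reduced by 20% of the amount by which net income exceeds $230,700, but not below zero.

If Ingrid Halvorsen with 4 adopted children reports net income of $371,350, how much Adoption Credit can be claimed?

Adoption Credit: base = 4 × $8,125 = $32,500. 20% of the $140,650 excess over $230,700 is $28,130; credit = $32,500 − $28,130 = $4,370.

$4,370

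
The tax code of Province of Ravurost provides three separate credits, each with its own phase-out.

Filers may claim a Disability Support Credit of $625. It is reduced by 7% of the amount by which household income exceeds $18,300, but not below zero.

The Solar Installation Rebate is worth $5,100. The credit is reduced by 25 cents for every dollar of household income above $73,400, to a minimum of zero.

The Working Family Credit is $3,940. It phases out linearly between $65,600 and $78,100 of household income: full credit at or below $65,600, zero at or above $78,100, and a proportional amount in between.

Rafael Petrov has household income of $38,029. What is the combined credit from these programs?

$9,040

Disability Support Credit: 7% of the $19,729 excess over $18,300 is $1,381.03 ≥ base, so the credit is $0.
Solar Installation Rebate: $38,029 is at or below the $73,400 threshold, so the full $5,100 applies.
Working Family Credit: $38,029 is at or below the $65,600 threshold, so the full $3,940 applies.
Total: $0 + $5,100 + $3,940 = $9,040.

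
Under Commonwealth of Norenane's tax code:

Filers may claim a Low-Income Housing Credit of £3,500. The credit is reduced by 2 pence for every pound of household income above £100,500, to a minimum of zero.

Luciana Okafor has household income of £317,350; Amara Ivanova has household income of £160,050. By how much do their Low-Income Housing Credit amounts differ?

Luciana (£317,350): Low-Income Housing Credit: 2% of the £216,850 excess over £100,500 is £4,337 ≥ base, so the credit is £0.
Amara (£160,050): Low-Income Housing Credit: 2% of the £59,550 excess over £100,500 is £1,191; credit = £3,500 − £1,191 = £2,309.
Difference: |£0 − £2,309| = £2,309.

£2,309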